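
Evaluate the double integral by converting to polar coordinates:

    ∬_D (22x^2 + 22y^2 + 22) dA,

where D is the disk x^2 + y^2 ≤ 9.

The region D is 0 ≤ r ≤ 3, 0 ≤ θ ≤ 2π in polar coordinates, where x = r cos(θ), y = r sin(θ), and dA = r dr dθ.

Under the substitution, the integrand becomes 22r^2 + 22, so

    ∬_D (22x^2 + 22y^2 + 22) dA = ∫_{0}^{2π} ∫_{0}^{3} (22r^2 + 22) · r dr dθ.

Inner integral (in r): ∫_{0}^{3} (22r^2 + 22) · r dr = 1089/2.

Outer integral (in θ): ∫_{0}^{2π} (1089/2) dθ = 1089π.

Therefore ∬_D (22x^2 + 22y^2 + 22) dA = 1089π.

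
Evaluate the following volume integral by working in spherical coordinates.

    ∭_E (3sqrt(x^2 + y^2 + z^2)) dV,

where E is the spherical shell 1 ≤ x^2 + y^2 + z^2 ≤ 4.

In spherical coordinates, x = ρ sin(φ) cos(θ), y = ρ sin(φ) sin(θ), z = ρ cos(φ), and dV = ρ^2 sin(φ) dρ dφ dθ.

The integrand becomes 3ρ, so

    ∭_E (3sqrt(x^2 + y^2 + z^2)) dV = ∫_{0}^{2π} ∫_{0}^{π} ∫_{1}^{2} (3ρ) · ρ^2 sin(φ) dρ dφ dθ.

Inner (ρ): 45sin(φ)/4.
Middle (φ): 45/2.
Outer (θ): 45π.

Therefore the triple integral equals 45π.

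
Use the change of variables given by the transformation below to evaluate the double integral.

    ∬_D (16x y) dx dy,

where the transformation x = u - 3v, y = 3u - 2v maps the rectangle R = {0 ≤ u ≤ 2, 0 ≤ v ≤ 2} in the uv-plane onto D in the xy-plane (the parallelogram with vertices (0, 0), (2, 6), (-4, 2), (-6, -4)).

Compute the Jacobian determinant of (x, y) with respect to (u, v):

    ∂(x,y)/∂(u,v) = | 1  -3 | = (1)(-2) - (-3)(3) = 7.
                   | 3  -2 |

Its absolute value is |J| = 7 (the area scaling factor).

Substituting x = u - 3v, y = 3u - 2v into the integrand,

    16x y → 48u^2 - 176u v + 96v^2,

so the integral becomes

    ∬_R (48u^2 - 176u v + 96v^2) · |J| du dv = ∫_0^2 ∫_0^2 (336u^2 - 1232u v + 672v^2) dv du.

Inner (v): 672u^2 - 2464u + 1792.
Outer (u): 448.

Therefore ∬_D (16x y) dx dy = 448.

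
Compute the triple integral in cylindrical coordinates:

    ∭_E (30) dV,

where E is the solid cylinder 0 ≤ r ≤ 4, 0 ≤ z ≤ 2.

In cylindrical coordinates, x = r cos(θ), y = r sin(θ), z = z, and dV = r dr dθ dz.

The integrand becomes 30, so

    ∭_E (30) dV = ∫_{0}^{2π} ∫_{0}^{4} ∫_{0}^{2} (30) · r dz dr dθ.

Inner (z): 60r.
Middle (r from 0 to 4): 480.
Outer (θ): 960π.

Therefore the triple integral equals 960π.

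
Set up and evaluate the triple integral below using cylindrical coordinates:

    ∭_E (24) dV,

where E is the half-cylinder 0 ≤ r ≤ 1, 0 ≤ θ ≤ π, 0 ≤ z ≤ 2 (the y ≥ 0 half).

In cylindrical coordinates, x = r cos(θ), y = r sin(θ), z = z, and dV = r dr dθ dz.

The integrand becomes 24, so

    ∭_E (24) dV = ∫_{0}^{π} ∫_{0}^{1} ∫_{0}^{2} (24) · r dz dr dθ.

Inner (z): 48r.
Middle (r from 0 to 1): 24.
Outer (θ): 24π.

Therefore the triple integral equals 24π.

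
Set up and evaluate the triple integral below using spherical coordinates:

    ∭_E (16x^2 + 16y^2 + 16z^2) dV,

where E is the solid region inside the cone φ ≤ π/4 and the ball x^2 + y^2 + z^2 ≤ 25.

In spherical coordinates, x = ρ sin(φ) cos(θ), y = ρ sin(φ) sin(θ), z = ρ cos(φ), and dV = ρ^2 sin(φ) dρ dφ dθ.

The integrand becomes 16ρ^2, so

    ∭_E (16x^2 + 16y^2 + 16z^2) dV = ∫_{0}^{2π} ∫_{0}^{π/4} ∫_{0}^{5} (16ρ^2) · ρ^2 sin(φ) dρ dφ dθ.

Inner (ρ): 10000sin(φ).
Middle (φ): 10000 - 5000sqrt(2).
Outer (θ): 10000π (2 - sqrt(2)).

Therefore the triple integral equals 10000π (2 - sqrt(2)).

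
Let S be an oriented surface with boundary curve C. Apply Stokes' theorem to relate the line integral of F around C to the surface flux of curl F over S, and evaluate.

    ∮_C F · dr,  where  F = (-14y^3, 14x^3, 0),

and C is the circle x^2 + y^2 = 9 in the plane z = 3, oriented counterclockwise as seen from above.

Let S be the flat disk x^2 + y^2 ≤ 9 in the plane z = 3, with upward unit normal n̂ = ẑ. By Stokes' theorem,

    ∮_C F · dr = ∬_S (∇ × F) · n̂ dS = ∬_D (curl F)_z dA,

where D is the disk x^2 + y^2 ≤ 9.

Compute the curl of F = (-14y^3, 14x^3, 0):
    (∇ × F)_x = ∂F_z/∂y - ∂F_y/∂z = 0,
    (∇ × F)_y = ∂F_x/∂z - ∂F_z/∂x = 0,
    (∇ × F)_z = ∂F_y/∂x - ∂F_x/∂y = 42x^2 + 42y^2.

On z = 3, (curl F)_z = 42x^2 + 42y^2.

Convert to polar (x = r cos θ, y = r sin θ, dA = r dr dθ); the integrand becomes 42r^2, so

    ∬_D (curl F)_z dA = ∫_0^{2π} ∫_0^{3} (42r^2) · r dr dθ.

Inner (r from 0 to 3): 1701/2.
Outer (θ from 0 to 2π): 1701π.

Therefore ∮_C F · dr = 1701π.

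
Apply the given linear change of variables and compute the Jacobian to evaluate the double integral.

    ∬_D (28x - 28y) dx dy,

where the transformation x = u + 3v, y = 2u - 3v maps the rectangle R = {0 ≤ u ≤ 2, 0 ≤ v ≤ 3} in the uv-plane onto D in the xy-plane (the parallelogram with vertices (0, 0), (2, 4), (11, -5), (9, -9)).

Compute the Jacobian determinant of (x, y) with respect to (u, v):

    ∂(x,y)/∂(u,v) = | 1  3 | = (1)(-3) - (3)(2) = -9.
                   | 2  -3 |

Its absolute value is |J| = 9 (the area scaling factor).

Substituting x = u + 3v, y = 2u - 3v into the integrand,

    28x - 28y → -28u + 168v,

so the integral becomes

    ∬_R (-28u + 168v) · |J| du dv = ∫_0^2 ∫_0^3 (-252u + 1512v) dv du.

Inner (v): 6804 - 756u.
Outer (u): 12096.

Therefore ∬_D (28x - 28y) dx dy = 12096.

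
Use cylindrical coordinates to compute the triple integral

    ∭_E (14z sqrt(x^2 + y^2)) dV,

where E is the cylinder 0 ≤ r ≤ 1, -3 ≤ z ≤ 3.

In cylindrical coordinates, x = r cos(θ), y = r sin(θ), z = z, and dV = r dr dθ dz.

The integrand becomes 14r z, so

    ∭_E (14z sqrt(x^2 + y^2)) dV = ∫_{0}^{2π} ∫_{0}^{1} ∫_{-3}^{3} (14r z) · r dz dr dθ.

Inner (z): 0.
Middle (r from 0 to 1): 0.
Outer (θ): 0.

Therefore the triple integral equals 0.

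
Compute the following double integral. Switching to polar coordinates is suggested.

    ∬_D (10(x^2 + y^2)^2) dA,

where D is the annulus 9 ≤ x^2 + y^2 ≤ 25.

The region D is 3 ≤ r ≤ 5, 0 ≤ θ ≤ 2π in polar coordinates, where x = r cos(θ), y = r sin(θ), and dA = r dr dθ.

Under the substitution, the integrand becomes 10r^4, so

    ∬_D (10(x^2 + y^2)^2) dA = ∫_{0}^{2π} ∫_{3}^{5} (10r^4) · r dr dθ.

Inner integral (in r): ∫_{3}^{5} (10r^4) · r dr = 74480/3.

Outer integral (in θ): ∫_{0}^{2π} (74480/3) dθ = 148960π/3.

Therefore ∬_D (10(x^2 + y^2)^2) dA = 148960π/3.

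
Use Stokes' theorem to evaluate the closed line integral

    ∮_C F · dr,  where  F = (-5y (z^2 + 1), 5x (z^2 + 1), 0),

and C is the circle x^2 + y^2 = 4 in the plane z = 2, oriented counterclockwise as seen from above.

Let S be the flat disk x^2 + y^2 ≤ 4 in the plane z = 2, with upward unit normal n̂ = ẑ. By Stokes' theorem,

    ∮_C F · dr = ∬_S (∇ × F) · n̂ dS = ∬_D (curl F)_z dA,

where D is the disk x^2 + y^2 ≤ 4.

Compute the curl of F = (-5y (z^2 + 1), 5x (z^2 + 1), 0):
    (∇ × F)_x = ∂F_z/∂y - ∂F_y/∂z = -10x z,
    (∇ × F)_y = ∂F_x/∂z - ∂F_z/∂x = -10y z,
    (∇ × F)_z = ∂F_y/∂x - ∂F_x/∂y = 10z^2 + 10.

On z = 2, (curl F)_z = 50.

Convert to polar (x = r cos θ, y = r sin θ, dA = r dr dθ); the integrand becomes 50, so

    ∬_D (curl F)_z dA = ∫_0^{2π} ∫_0^{2} (50) · r dr dθ.

Inner (r from 0 to 2): 100.
Outer (θ from 0 to 2π): 200π.

Therefore ∮_C F · dr = 200π.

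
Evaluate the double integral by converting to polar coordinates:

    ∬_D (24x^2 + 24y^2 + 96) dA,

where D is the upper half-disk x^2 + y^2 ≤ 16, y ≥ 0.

The region D is 0 ≤ r ≤ 4, 0 ≤ θ ≤ π in polar coordinates, where x = r cos(θ), y = r sin(θ), and dA = r dr dθ.

Under the substitution, the integrand becomes 24r^2 + 96, so

    ∬_D (24x^2 + 24y^2 + 96) dA = ∫_{0}^{π} ∫_{0}^{4} (24r^2 + 96) · r dr dθ.

Inner integral (in r): ∫_{0}^{4} (24r^2 + 96) · r dr = 2304.

Outer integral (in θ): ∫_{0}^{π} (2304) dθ = 2304π.

Therefore ∬_D (24x^2 + 24y^2 + 96) dA = 2304π.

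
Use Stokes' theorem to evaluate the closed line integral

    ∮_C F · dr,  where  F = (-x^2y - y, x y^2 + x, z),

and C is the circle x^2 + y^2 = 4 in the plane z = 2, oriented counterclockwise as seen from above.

Let S be the flat disk x^2 + y^2 ≤ 4 in the plane z = 2, with upward unit normal n̂ = ẑ. By Stokes' theorem,

    ∮_C F · dr = ∬_S (∇ × F) · n̂ dS = ∬_D (curl F)_z dA,

where D is the disk x^2 + y^2 ≤ 4.

Compute the curl of F = (-x^2y - y, x y^2 + x, z):
    (∇ × F)_x = ∂F_z/∂y - ∂F_y/∂z = 0,
    (∇ × F)_y = ∂F_x/∂z - ∂F_z/∂x = 0,
    (∇ × F)_z = ∂F_y/∂x - ∂F_x/∂y = x^2 + y^2 + 2.

On z = 2, (curl F)_z = x^2 + y^2 + 2.

Convert to polar (x = r cos θ, y = r sin θ, dA = r dr dθ); the integrand becomes r^2 + 2, so

    ∬_D (curl F)_z dA = ∫_0^{2π} ∫_0^{2} (r^2 + 2) · r dr dθ.

Inner (r from 0 to 2): 8.
Outer (θ from 0 to 2π): 16π.

Therefore ∮_C F · dr = 16π.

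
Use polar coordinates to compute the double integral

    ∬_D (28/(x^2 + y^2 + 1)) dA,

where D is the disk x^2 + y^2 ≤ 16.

The region D is 0 ≤ r ≤ 4, 0 ≤ θ ≤ 2π in polar coordinates, where x = r cos(θ), y = r sin(θ), and dA = r dr dθ.

Under the substitution, the integrand becomes 28/(r^2 + 1), so

    ∬_D (28/(x^2 + y^2 + 1)) dA = ∫_{0}^{2π} ∫_{0}^{4} (28/(r^2 + 1)) · r dr dθ.

Inner integral (in r): ∫_{0}^{4} (28/(r^2 + 1)) · r dr = log(168377826559400929).

Outer integral (in θ): ∫_{0}^{2π} (log(168377826559400929)) dθ = 28π log(17).

Therefore ∬_D (28/(x^2 + y^2 + 1)) dA = 28π log(17).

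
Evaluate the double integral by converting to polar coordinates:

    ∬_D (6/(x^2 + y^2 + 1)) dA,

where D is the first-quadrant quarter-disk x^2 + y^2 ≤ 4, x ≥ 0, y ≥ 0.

The region D is 0 ≤ r ≤ 2, 0 ≤ θ ≤ π/2 in polar coordinates, where x = r cos(θ), y = r sin(θ), and dA = r dr dθ.

Under the substitution, the integrand becomes 6/(r^2 + 1), so

    ∬_D (6/(x^2 + y^2 + 1)) dA = ∫_{0}^{π/2} ∫_{0}^{2} (6/(r^2 + 1)) · r dr dθ.

Inner integral (in r): ∫_{0}^{2} (6/(r^2 + 1)) · r dr = log(125).

Outer integral (in θ): ∫_{0}^{π/2} (log(125)) dθ = log(125^(π/2)).

Therefore ∬_D (6/(x^2 + y^2 + 1)) dA = log(125^(π/2)).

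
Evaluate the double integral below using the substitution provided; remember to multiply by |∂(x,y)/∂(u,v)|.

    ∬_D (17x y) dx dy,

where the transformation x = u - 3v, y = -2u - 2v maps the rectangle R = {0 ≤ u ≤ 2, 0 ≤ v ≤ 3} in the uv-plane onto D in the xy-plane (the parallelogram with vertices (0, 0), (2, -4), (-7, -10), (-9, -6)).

Compute the Jacobian determinant of (x, y) with respect to (u, v):

    ∂(x,y)/∂(u,v) = | 1  -3 | = (1)(-2) - (-3)(-2) = -8.
                   | -2  -2 |

Its absolute value is |J| = 8 (the area scaling factor).

Substituting x = u - 3v, y = -2u - 2v into the integrand,

    17x y → -34u^2 + 68u v + 102v^2,

so the integral becomes

    ∬_R (-34u^2 + 68u v + 102v^2) · |J| du dv = ∫_0^2 ∫_0^3 (-272u^2 + 544u v + 816v^2) dv du.

Inner (v): -816u^2 + 2448u + 7344.
Outer (u): 17408.

Therefore ∬_D (17x y) dx dy = 17408.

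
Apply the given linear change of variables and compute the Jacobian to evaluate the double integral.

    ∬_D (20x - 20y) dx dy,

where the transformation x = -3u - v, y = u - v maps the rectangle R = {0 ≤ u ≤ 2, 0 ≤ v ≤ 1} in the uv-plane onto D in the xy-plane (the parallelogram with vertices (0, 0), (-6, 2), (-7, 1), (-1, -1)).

Compute the Jacobian determinant of (x, y) with respect to (u, v):

    ∂(x,y)/∂(u,v) = | -3  -1 | = (-3)(-1) - (-1)(1) = 4.
                   | 1  -1 |

Its absolute value is |J| = 4 (the area scaling factor).

Substituting x = -3u - v, y = u - v into the integrand,

    20x - 20y → -80u,

so the integral becomes

    ∬_R (-80u) · |J| du dv = ∫_0^2 ∫_0^1 (-320u) dv du.

Inner (v): -320u.
Outer (u): -640.

Therefore ∬_D (20x - 20y) dx dy = -640.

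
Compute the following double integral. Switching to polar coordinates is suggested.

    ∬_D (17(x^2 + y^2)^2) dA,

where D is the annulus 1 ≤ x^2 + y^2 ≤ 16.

The region D is 1 ≤ r ≤ 4, 0 ≤ θ ≤ 2π in polar coordinates, where x = r cos(θ), y = r sin(θ), and dA = r dr dθ.

Under the substitution, the integrand becomes 17r^4, so

    ∬_D (17(x^2 + y^2)^2) dA = ∫_{0}^{2π} ∫_{1}^{4} (17r^4) · r dr dθ.

Inner integral (in r): ∫_{1}^{4} (17r^4) · r dr = 23205/2.

Outer integral (in θ): ∫_{0}^{2π} (23205/2) dθ = 23205π.

Therefore ∬_D (17(x^2 + y^2)^2) dA = 23205π.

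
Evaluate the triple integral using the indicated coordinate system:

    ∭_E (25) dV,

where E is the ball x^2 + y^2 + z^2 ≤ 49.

In spherical coordinates, x = ρ sin(φ) cos(θ), y = ρ sin(φ) sin(θ), z = ρ cos(φ), and dV = ρ^2 sin(φ) dρ dφ dθ.

The integrand becomes 25, so

    ∭_E (25) dV = ∫_{0}^{2π} ∫_{0}^{π} ∫_{0}^{7} (25) · ρ^2 sin(φ) dρ dφ dθ.

Inner (ρ): 8575sin(φ)/3.
Middle (φ): 17150/3.
Outer (θ): 34300π/3.

Therefore the triple integral equals 34300π/3.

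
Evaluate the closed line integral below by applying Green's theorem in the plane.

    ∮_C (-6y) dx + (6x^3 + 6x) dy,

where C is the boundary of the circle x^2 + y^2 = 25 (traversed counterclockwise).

Green's theorem converts the closed line integral into a double integral over the enclosed region D:

    ∮_C P dx + Q dy = ∬_D (∂Q/∂x - ∂P/∂y) dA.

Here P = -6y, Q = 6x^3 + 6x, so

    ∂Q/∂x = 18x^2 + 6,    ∂P/∂y = -6,
    ∂Q/∂x - ∂P/∂y = 18x^2 + 12.

D is the region x^2 + y^2 ≤ 25. Evaluating the double integral:

In polar coordinates (x = r cos θ, y = r sin θ, dA = r dr dθ) the integrand becomes 18r^2cos(θ)^2 + 12, so

    ∬_D (18x^2 + 12) dA = ∫_0^{2π} ∫_0^{5} (18r^2cos(θ)^2 + 12) · r dr dθ.

Inner (r from 0 to 5): 5625cos(θ)^2/2 + 150.
Outer (θ from 0 to 2π): 6225π/2.

Therefore ∮_C P dx + Q dy = 6225π/2.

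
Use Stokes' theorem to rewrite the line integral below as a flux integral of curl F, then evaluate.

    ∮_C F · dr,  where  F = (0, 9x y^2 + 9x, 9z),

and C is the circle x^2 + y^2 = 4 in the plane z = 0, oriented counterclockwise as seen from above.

Let S be the flat disk x^2 + y^2 ≤ 4 in the plane z = 0, with upward unit normal n̂ = ẑ. By Stokes' theorem,

    ∮_C F · dr = ∬_S (∇ × F) · n̂ dS = ∬_D (curl F)_z dA,

where D is the disk x^2 + y^2 ≤ 4.

Compute the curl of F = (0, 9x y^2 + 9x, 9z):
    (∇ × F)_x = ∂F_z/∂y - ∂F_y/∂z = 0,
    (∇ × F)_y = ∂F_x/∂z - ∂F_z/∂x = 0,
    (∇ × F)_z = ∂F_y/∂x - ∂F_x/∂y = 9y^2 + 9.

On z = 0, (curl F)_z = 9y^2 + 9.

Convert to polar (x = r cos θ, y = r sin θ, dA = r dr dθ); the integrand becomes 9r^2sin(θ)^2 + 9, so

    ∬_D (curl F)_z dA = ∫_0^{2π} ∫_0^{2} (9r^2sin(θ)^2 + 9) · r dr dθ.

Inner (r from 0 to 2): 36 - 18cos(2θ).
Outer (θ from 0 to 2π): 72π.

Therefore ∮_C F · dr = 72π.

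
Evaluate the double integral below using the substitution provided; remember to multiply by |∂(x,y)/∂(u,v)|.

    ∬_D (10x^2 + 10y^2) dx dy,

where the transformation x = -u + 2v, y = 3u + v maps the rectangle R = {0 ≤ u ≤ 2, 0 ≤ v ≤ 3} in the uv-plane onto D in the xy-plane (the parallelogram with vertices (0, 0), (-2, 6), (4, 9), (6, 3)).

Compute the Jacobian determinant of (x, y) with respect to (u, v):

    ∂(x,y)/∂(u,v) = | -1  2 | = (-1)(1) - (2)(3) = -7.
                   | 3  1 |

Its absolute value is |J| = 7 (the area scaling factor).

Substituting x = -u + 2v, y = 3u + v into the integrand,

    10x^2 + 10y^2 → 100u^2 + 20u v + 50v^2,

so the integral becomes

    ∬_R (100u^2 + 20u v + 50v^2) · |J| du dv = ∫_0^2 ∫_0^3 (700u^2 + 140u v + 350v^2) dv du.

Inner (v): 2100u^2 + 630u + 3150.
Outer (u): 13160.

Therefore ∬_D (10x^2 + 10y^2) dx dy = 13160.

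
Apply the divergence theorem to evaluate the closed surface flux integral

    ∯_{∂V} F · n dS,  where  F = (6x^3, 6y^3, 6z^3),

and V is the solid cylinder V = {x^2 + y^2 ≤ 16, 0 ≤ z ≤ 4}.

By the divergence theorem,

    ∯_{∂V} F · n dS = ∭_V (∇ · F) dV.

Compute the divergence:
    ∇ · F = ∂F_x/∂x + ∂F_y/∂y + ∂F_z/∂z = 18x^2 + 18y^2 + 18z^2.

In cylindrical coordinates, x = r cos(θ), y = r sin(θ), z = z, dV = r dr dθ dz, with 0 ≤ r ≤ 4, 0 ≤ θ ≤ 2π, 0 ≤ z ≤ 4.

The integrand, after substitution and multiplying by the volume element, becomes (18r^2 + 18z^2) · r, so

    ∭_V (∇·F) dV = ∫_0^{2π} ∫_0^{4} ∫_0^{4} (18r^2 + 18z^2) · r dz dr dθ.

Inner (z from 0 to 4): 72r^3 + 384r.
Middle (r from 0 to 4): 7680.
Outer (θ from 0 to 2π): 15360π.

Therefore ∯_{∂V} F · n dS = 15360π.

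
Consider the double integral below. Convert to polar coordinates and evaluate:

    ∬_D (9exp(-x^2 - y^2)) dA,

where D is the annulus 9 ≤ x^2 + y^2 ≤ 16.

The region D is 3 ≤ r ≤ 4, 0 ≤ θ ≤ 2π in polar coordinates, where x = r cos(θ), y = r sin(θ), and dA = r dr dθ.

Under the substitution, the integrand becomes 9exp(-r^2), so

    ∬_D (9exp(-x^2 - y^2)) dA = ∫_{0}^{2π} ∫_{3}^{4} (9exp(-r^2)) · r dr dθ.

Inner integral (in r): ∫_{3}^{4} (9exp(-r^2)) · r dr = -(9 - 9exp(7))exp(-16)/2.

Outer integral (in θ): ∫_{0}^{2π} (-(9 - 9exp(7))exp(-16)/2) dθ = -9π (1 - exp(7))exp(-16).

Therefore ∬_D (9exp(-x^2 - y^2)) dA = -9π (1 - exp(7))exp(-16).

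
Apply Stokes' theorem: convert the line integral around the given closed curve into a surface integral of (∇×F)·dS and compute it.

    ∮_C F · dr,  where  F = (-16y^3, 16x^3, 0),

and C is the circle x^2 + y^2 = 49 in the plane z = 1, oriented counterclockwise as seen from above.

Let S be the flat disk x^2 + y^2 ≤ 49 in the plane z = 1, with upward unit normal n̂ = ẑ. By Stokes' theorem,

    ∮_C F · dr = ∬_S (∇ × F) · n̂ dS = ∬_D (curl F)_z dA,

where D is the disk x^2 + y^2 ≤ 49.

Compute the curl of F = (-16y^3, 16x^3, 0):
    (∇ × F)_x = ∂F_z/∂y - ∂F_y/∂z = 0,
    (∇ × F)_y = ∂F_x/∂z - ∂F_z/∂x = 0,
    (∇ × F)_z = ∂F_y/∂x - ∂F_x/∂y = 48x^2 + 48y^2.

On z = 1, (curl F)_z = 48x^2 + 48y^2.

Convert to polar (x = r cos θ, y = r sin θ, dA = r dr dθ); the integrand becomes 48r^2, so

    ∬_D (curl F)_z dA = ∫_0^{2π} ∫_0^{7} (48r^2) · r dr dθ.

Inner (r from 0 to 7): 28812.
Outer (θ from 0 to 2π): 57624π.

Therefore ∮_C F · dr = 57624π.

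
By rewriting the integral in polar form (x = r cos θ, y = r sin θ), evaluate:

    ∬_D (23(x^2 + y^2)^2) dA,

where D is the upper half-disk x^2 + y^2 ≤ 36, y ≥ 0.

The region D is 0 ≤ r ≤ 6, 0 ≤ θ ≤ π in polar coordinates, where x = r cos(θ), y = r sin(θ), and dA = r dr dθ.

Under the substitution, the integrand becomes 23r^4, so

    ∬_D (23(x^2 + y^2)^2) dA = ∫_{0}^{π} ∫_{0}^{6} (23r^4) · r dr dθ.

Inner integral (in r): ∫_{0}^{6} (23r^4) · r dr = 178848.

Outer integral (in θ): ∫_{0}^{π} (178848) dθ = 178848π.

Therefore ∬_D (23(x^2 + y^2)^2) dA = 178848π.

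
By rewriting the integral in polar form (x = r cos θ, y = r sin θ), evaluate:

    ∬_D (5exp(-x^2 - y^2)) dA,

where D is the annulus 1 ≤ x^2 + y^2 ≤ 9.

The region D is 1 ≤ r ≤ 3, 0 ≤ θ ≤ 2π in polar coordinates, where x = r cos(θ), y = r sin(θ), and dA = r dr dθ.

Under the substitution, the integrand becomes 5exp(-r^2), so

    ∬_D (5exp(-x^2 - y^2)) dA = ∫_{0}^{2π} ∫_{1}^{3} (5exp(-r^2)) · r dr dθ.

Inner integral (in r): ∫_{1}^{3} (5exp(-r^2)) · r dr = -(5 - 5exp(8))exp(-9)/2.

Outer integral (in θ): ∫_{0}^{2π} (-(5 - 5exp(8))exp(-9)/2) dθ = -5π (1 - exp(8))exp(-9).

Therefore ∬_D (5exp(-x^2 - y^2)) dA = -5π (1 - exp(8))exp(-9).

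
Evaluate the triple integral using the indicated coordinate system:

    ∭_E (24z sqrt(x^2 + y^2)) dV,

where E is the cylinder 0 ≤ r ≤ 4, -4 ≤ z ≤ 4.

In cylindrical coordinates, x = r cos(θ), y = r sin(θ), z = z, and dV = r dr dθ dz.

The integrand becomes 24r z, so

    ∭_E (24z sqrt(x^2 + y^2)) dV = ∫_{0}^{2π} ∫_{0}^{4} ∫_{-4}^{4} (24r z) · r dz dr dθ.

Inner (z): 0.
Middle (r from 0 to 4): 0.
Outer (θ): 0.

Therefore the triple integral equals 0.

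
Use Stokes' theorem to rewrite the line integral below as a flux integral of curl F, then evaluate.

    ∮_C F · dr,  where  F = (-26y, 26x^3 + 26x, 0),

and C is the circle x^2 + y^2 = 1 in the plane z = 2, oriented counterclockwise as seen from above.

Let S be the flat disk x^2 + y^2 ≤ 1 in the plane z = 2, with upward unit normal n̂ = ẑ. By Stokes' theorem,

    ∮_C F · dr = ∬_S (∇ × F) · n̂ dS = ∬_D (curl F)_z dA,

where D is the disk x^2 + y^2 ≤ 1.

Compute the curl of F = (-26y, 26x^3 + 26x, 0):
    (∇ × F)_x = ∂F_z/∂y - ∂F_y/∂z = 0,
    (∇ × F)_y = ∂F_x/∂z - ∂F_z/∂x = 0,
    (∇ × F)_z = ∂F_y/∂x - ∂F_x/∂y = 78x^2 + 52.

On z = 2, (curl F)_z = 78x^2 + 52.

Convert to polar (x = r cos θ, y = r sin θ, dA = r dr dθ); the integrand becomes 78r^2cos(θ)^2 + 52, so

    ∬_D (curl F)_z dA = ∫_0^{2π} ∫_0^{1} (78r^2cos(θ)^2 + 52) · r dr dθ.

Inner (r from 0 to 1): 39cos(θ)^2/2 + 26.
Outer (θ from 0 to 2π): 143π/2.

Therefore ∮_C F · dr = 143π/2.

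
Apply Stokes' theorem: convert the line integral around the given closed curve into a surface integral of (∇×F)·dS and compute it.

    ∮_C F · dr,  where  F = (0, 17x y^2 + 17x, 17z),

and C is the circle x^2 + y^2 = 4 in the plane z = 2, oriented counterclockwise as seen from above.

Let S be the flat disk x^2 + y^2 ≤ 4 in the plane z = 2, with upward unit normal n̂ = ẑ. By Stokes' theorem,

    ∮_C F · dr = ∬_S (∇ × F) · n̂ dS = ∬_D (curl F)_z dA,

where D is the disk x^2 + y^2 ≤ 4.

Compute the curl of F = (0, 17x y^2 + 17x, 17z):
    (∇ × F)_x = ∂F_z/∂y - ∂F_y/∂z = 0,
    (∇ × F)_y = ∂F_x/∂z - ∂F_z/∂x = 0,
    (∇ × F)_z = ∂F_y/∂x - ∂F_x/∂y = 17y^2 + 17.

On z = 2, (curl F)_z = 17y^2 + 17.

Convert to polar (x = r cos θ, y = r sin θ, dA = r dr dθ); the integrand becomes 17r^2sin(θ)^2 + 17, so

    ∬_D (curl F)_z dA = ∫_0^{2π} ∫_0^{2} (17r^2sin(θ)^2 + 17) · r dr dθ.

Inner (r from 0 to 2): 68 - 34cos(2θ).
Outer (θ from 0 to 2π): 136π.

Therefore ∮_C F · dr = 136π.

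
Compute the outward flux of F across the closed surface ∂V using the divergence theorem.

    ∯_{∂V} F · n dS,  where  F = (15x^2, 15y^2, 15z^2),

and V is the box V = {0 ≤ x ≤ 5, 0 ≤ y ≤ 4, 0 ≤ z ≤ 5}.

By the divergence theorem,

    ∯_{∂V} F · n dS = ∭_V (∇ · F) dV.

Compute the divergence:
    ∇ · F = ∂F_x/∂x + ∂F_y/∂y + ∂F_z/∂z = 30x + 30y + 30z.

V is a rectangular box, so dV = dx dy dz with 0 ≤ x ≤ 5, 0 ≤ y ≤ 4, 0 ≤ z ≤ 5.

Integrate (30x + 30y + 30z) over V as an iterated integral:

    ∭_V (∇·F) dV = ∫_0^{5} ∫_0^{4} ∫_0^{5} (30x + 30y + 30z) dz dy dx.

Inner (z from 0 to 5): 150x + 150y + 375.
Middle (y from 0 to 4): 600x + 2700.
Outer (x from 0 to 5): 21000.

Therefore ∯_{∂V} F · n dS = 21000.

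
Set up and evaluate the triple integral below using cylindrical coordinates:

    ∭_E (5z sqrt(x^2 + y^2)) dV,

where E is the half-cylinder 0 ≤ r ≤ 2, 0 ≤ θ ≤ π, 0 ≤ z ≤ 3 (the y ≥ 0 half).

In cylindrical coordinates, x = r cos(θ), y = r sin(θ), z = z, and dV = r dr dθ dz.

The integrand becomes 5r z, so

    ∭_E (5z sqrt(x^2 + y^2)) dV = ∫_{0}^{π} ∫_{0}^{2} ∫_{0}^{3} (5r z) · r dz dr dθ.

Inner (z): 45r^2/2.
Middle (r from 0 to 2): 60.
Outer (θ): 60π.

Therefore the triple integral equals 60π.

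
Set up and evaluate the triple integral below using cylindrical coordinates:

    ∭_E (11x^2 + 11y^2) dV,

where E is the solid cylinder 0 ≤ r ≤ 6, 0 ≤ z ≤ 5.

In cylindrical coordinates, x = r cos(θ), y = r sin(θ), z = z, and dV = r dr dθ dz.

The integrand becomes 11r^2, so

    ∭_E (11x^2 + 11y^2) dV = ∫_{0}^{2π} ∫_{0}^{6} ∫_{0}^{5} (11r^2) · r dz dr dθ.

Inner (z): 55r^3.
Middle (r from 0 to 6): 17820.
Outer (θ): 35640π.

Therefore the triple integral equals 35640π.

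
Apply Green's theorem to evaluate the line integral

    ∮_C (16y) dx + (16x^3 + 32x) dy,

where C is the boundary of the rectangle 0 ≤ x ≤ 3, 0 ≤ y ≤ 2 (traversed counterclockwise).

Green's theorem converts the closed line integral into a double integral over the enclosed region D:

    ∮_C P dx + Q dy = ∬_D (∂Q/∂x - ∂P/∂y) dA.

Here P = 16y, Q = 16x^3 + 32x, so

    ∂Q/∂x = 48x^2 + 32,    ∂P/∂y = 16,
    ∂Q/∂x - ∂P/∂y = 48x^2 + 16.

D is the region 0 ≤ x ≤ 3, 0 ≤ y ≤ 2. Evaluating the double integral:

    ∬_D (48x^2 + 16) dA = ∫_0^{3} ∫_0^{2} (48x^2 + 16) dy dx.

Inner (y from 0 to 2): 96x^2 + 32.
Outer (x from 0 to 3): 960.

Therefore ∮_C P dx + Q dy = 960.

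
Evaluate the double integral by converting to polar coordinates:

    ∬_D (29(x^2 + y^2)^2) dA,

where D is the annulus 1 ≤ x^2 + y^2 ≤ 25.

The region D is 1 ≤ r ≤ 5, 0 ≤ θ ≤ 2π in polar coordinates, where x = r cos(θ), y = r sin(θ), and dA = r dr dθ.

Under the substitution, the integrand becomes 29r^4, so

    ∬_D (29(x^2 + y^2)^2) dA = ∫_{0}^{2π} ∫_{1}^{5} (29r^4) · r dr dθ.

Inner integral (in r): ∫_{1}^{5} (29r^4) · r dr = 75516.

Outer integral (in θ): ∫_{0}^{2π} (75516) dθ = 151032π.

Therefore ∬_D (29(x^2 + y^2)^2) dA = 151032π.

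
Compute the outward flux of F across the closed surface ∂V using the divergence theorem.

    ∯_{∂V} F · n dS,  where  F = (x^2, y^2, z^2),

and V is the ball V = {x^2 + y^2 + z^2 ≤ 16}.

By the divergence theorem,

    ∯_{∂V} F · n dS = ∭_V (∇ · F) dV.

Compute the divergence:
    ∇ · F = ∂F_x/∂x + ∂F_y/∂y + ∂F_z/∂z = 2x + 2y + 2z.

In spherical coordinates, x = ρ sin(φ) cos(θ), y = ρ sin(φ) sin(θ), z = ρ cos(φ), dV = ρ^2 sin(φ) dρ dφ dθ, with 0 ≤ ρ ≤ 4, 0 ≤ φ ≤ π, 0 ≤ θ ≤ 2π.

The integrand, after substitution and multiplying by the volume element, becomes (2ρ (sqrt(2)sin(φ)sin(θ + π/4) + cos(φ))) · ρ^2 sin(φ), so

    ∭_V (∇·F) dV = ∫_0^{2π} ∫_0^{π} ∫_0^{4} (2ρ (sqrt(2)sin(φ)sin(θ + π/4) + cos(φ))) · ρ^2 sin(φ) dρ dφ dθ.

Inner (ρ from 0 to 4): 128(sqrt(2)sin(φ)sin(θ + π/4) + cos(φ))sin(φ).
Middle (φ from 0 to π): 64sqrt(2)π sin(θ + π/4).
Outer (θ from 0 to 2π): 0.

Therefore ∯_{∂V} F · n dS = 0.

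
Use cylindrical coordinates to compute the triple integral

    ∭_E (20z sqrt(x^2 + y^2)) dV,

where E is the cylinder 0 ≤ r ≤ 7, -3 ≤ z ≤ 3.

In cylindrical coordinates, x = r cos(θ), y = r sin(θ), z = z, and dV = r dr dθ dz.

The integrand becomes 20r z, so

    ∭_E (20z sqrt(x^2 + y^2)) dV = ∫_{0}^{2π} ∫_{0}^{7} ∫_{-3}^{3} (20r z) · r dz dr dθ.

Inner (z): 0.
Middle (r from 0 to 7): 0.
Outer (θ): 0.

Therefore the triple integral equals 0.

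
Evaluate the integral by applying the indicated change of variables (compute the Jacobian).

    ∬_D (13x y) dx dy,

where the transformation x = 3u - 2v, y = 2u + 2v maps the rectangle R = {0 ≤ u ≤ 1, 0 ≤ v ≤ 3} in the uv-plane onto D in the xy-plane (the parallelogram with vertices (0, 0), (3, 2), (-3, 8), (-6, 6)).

Compute the Jacobian determinant of (x, y) with respect to (u, v):

    ∂(x,y)/∂(u,v) = | 3  -2 | = (3)(2) - (-2)(2) = 10.
                   | 2  2 |

Its absolute value is |J| = 10 (the area scaling factor).

Substituting x = 3u - 2v, y = 2u + 2v into the integrand,

    13x y → 78u^2 + 26u v - 52v^2,

so the integral becomes

    ∬_R (78u^2 + 26u v - 52v^2) · |J| du dv = ∫_0^1 ∫_0^3 (780u^2 + 260u v - 520v^2) dv du.

Inner (v): 2340u^2 + 1170u - 4680.
Outer (u): -3315.

Therefore ∬_D (13x y) dx dy = -3315.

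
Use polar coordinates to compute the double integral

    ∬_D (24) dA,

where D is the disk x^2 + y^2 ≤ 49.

The region D is 0 ≤ r ≤ 7, 0 ≤ θ ≤ 2π in polar coordinates, where x = r cos(θ), y = r sin(θ), and dA = r dr dθ.

Under the substitution, the integrand becomes 24, so

    ∬_D (24) dA = ∫_{0}^{2π} ∫_{0}^{7} (24) · r dr dθ.

Inner integral (in r): ∫_{0}^{7} (24) · r dr = 588.

Outer integral (in θ): ∫_{0}^{2π} (588) dθ = 1176π.

Therefore ∬_D (24) dA = 1176π.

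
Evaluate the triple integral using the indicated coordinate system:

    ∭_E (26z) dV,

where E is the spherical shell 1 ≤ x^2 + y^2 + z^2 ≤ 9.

In spherical coordinates, x = ρ sin(φ) cos(θ), y = ρ sin(φ) sin(θ), z = ρ cos(φ), and dV = ρ^2 sin(φ) dρ dφ dθ.

The integrand becomes 26ρ cos(φ), so

    ∭_E (26z) dV = ∫_{0}^{2π} ∫_{0}^{π} ∫_{1}^{3} (26ρ cos(φ)) · ρ^2 sin(φ) dρ dφ dθ.

Inner (ρ): 260sin(2φ).
Middle (φ): 0.
Outer (θ): 0.

Therefore the triple integral equals 0.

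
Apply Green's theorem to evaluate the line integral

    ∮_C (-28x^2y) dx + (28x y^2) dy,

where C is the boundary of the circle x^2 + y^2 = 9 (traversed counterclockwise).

Green's theorem converts the closed line integral into a double integral over the enclosed region D:

    ∮_C P dx + Q dy = ∬_D (∂Q/∂x - ∂P/∂y) dA.

Here P = -28x^2y, Q = 28x y^2, so

    ∂Q/∂x = 28y^2,    ∂P/∂y = -28x^2,
    ∂Q/∂x - ∂P/∂y = 28x^2 + 28y^2.

D is the region x^2 + y^2 ≤ 9. Evaluating the double integral:

In polar coordinates (x = r cos θ, y = r sin θ, dA = r dr dθ) the integrand becomes 28r^2, so

    ∬_D (28x^2 + 28y^2) dA = ∫_0^{2π} ∫_0^{3} (28r^2) · r dr dθ.

Inner (r from 0 to 3): 567.
Outer (θ from 0 to 2π): 1134π.

Therefore ∮_C P dx + Q dy = 1134π.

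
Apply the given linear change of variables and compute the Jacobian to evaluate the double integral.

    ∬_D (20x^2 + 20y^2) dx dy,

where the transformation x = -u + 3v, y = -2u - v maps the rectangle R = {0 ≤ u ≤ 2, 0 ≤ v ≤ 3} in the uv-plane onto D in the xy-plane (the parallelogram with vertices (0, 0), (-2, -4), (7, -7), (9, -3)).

Compute the Jacobian determinant of (x, y) with respect to (u, v):

    ∂(x,y)/∂(u,v) = | -1  3 | = (-1)(-1) - (3)(-2) = 7.
                   | -2  -1 |

Its absolute value is |J| = 7 (the area scaling factor).

Substituting x = -u + 3v, y = -2u - v into the integrand,

    20x^2 + 20y^2 → 100u^2 - 40u v + 200v^2,

so the integral becomes

    ∬_R (100u^2 - 40u v + 200v^2) · |J| du dv = ∫_0^2 ∫_0^3 (700u^2 - 280u v + 1400v^2) dv du.

Inner (v): 2100u^2 - 1260u + 12600.
Outer (u): 28280.

Therefore ∬_D (20x^2 + 20y^2) dx dy = 28280.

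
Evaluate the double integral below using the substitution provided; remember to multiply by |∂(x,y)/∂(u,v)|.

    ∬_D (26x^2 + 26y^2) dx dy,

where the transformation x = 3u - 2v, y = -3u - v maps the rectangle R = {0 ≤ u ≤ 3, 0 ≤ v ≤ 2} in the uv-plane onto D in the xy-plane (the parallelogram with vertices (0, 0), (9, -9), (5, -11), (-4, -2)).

Compute the Jacobian determinant of (x, y) with respect to (u, v):

    ∂(x,y)/∂(u,v) = | 3  -2 | = (3)(-1) - (-2)(-3) = -9.
                   | -3  -1 |

Its absolute value is |J| = 9 (the area scaling factor).

Substituting x = 3u - 2v, y = -3u - v into the integrand,

    26x^2 + 26y^2 → 468u^2 - 156u v + 130v^2,

so the integral becomes

    ∬_R (468u^2 - 156u v + 130v^2) · |J| du dv = ∫_0^3 ∫_0^2 (4212u^2 - 1404u v + 1170v^2) dv du.

Inner (v): 8424u^2 - 2808u + 3120.
Outer (u): 72540.

Therefore ∬_D (26x^2 + 26y^2) dx dy = 72540.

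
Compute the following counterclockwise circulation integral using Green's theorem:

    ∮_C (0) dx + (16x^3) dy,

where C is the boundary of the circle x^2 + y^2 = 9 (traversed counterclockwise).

Green's theorem converts the closed line integral into a double integral over the enclosed region D:

    ∮_C P dx + Q dy = ∬_D (∂Q/∂x - ∂P/∂y) dA.

Here P = 0, Q = 16x^3, so

    ∂Q/∂x = 48x^2,    ∂P/∂y = 0,
    ∂Q/∂x - ∂P/∂y = 48x^2.

D is the region x^2 + y^2 ≤ 9. Evaluating the double integral:

In polar coordinates (x = r cos θ, y = r sin θ, dA = r dr dθ) the integrand becomes 48r^2cos(θ)^2, so

    ∬_D (48x^2) dA = ∫_0^{2π} ∫_0^{3} (48r^2cos(θ)^2) · r dr dθ.

Inner (r from 0 to 3): 972cos(θ)^2.
Outer (θ from 0 to 2π): 972π.

Therefore ∮_C P dx + Q dy = 972π.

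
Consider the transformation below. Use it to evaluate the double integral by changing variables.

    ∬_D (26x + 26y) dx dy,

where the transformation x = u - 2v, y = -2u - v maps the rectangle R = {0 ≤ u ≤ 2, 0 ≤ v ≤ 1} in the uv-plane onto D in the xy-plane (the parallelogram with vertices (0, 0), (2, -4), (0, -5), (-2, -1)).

Compute the Jacobian determinant of (x, y) with respect to (u, v):

    ∂(x,y)/∂(u,v) = | 1  -2 | = (1)(-1) - (-2)(-2) = -5.
                   | -2  -1 |

Its absolute value is |J| = 5 (the area scaling factor).

Substituting x = u - 2v, y = -2u - v into the integrand,

    26x + 26y → -26u - 78v,

so the integral becomes

    ∬_R (-26u - 78v) · |J| du dv = ∫_0^2 ∫_0^1 (-130u - 390v) dv du.

Inner (v): -130u - 195.
Outer (u): -650.

Therefore ∬_D (26x + 26y) dx dy = -650.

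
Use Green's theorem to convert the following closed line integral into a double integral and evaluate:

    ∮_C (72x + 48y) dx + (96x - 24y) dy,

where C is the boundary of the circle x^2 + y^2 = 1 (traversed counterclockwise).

Green's theorem converts the closed line integral into a double integral over the enclosed region D:

    ∮_C P dx + Q dy = ∬_D (∂Q/∂x - ∂P/∂y) dA.

Here P = 72x + 48y, Q = 96x - 24y, so

    ∂Q/∂x = 96,    ∂P/∂y = 48,
    ∂Q/∂x - ∂P/∂y = 48.

D is the region x^2 + y^2 ≤ 1. Evaluating the double integral:

In polar coordinates (x = r cos θ, y = r sin θ, dA = r dr dθ) the integrand becomes 48, so

    ∬_D (48) dA = ∫_0^{2π} ∫_0^{1} (48) · r dr dθ.

Inner (r from 0 to 1): 24.
Outer (θ from 0 to 2π): 48π.

Therefore ∮_C P dx + Q dy = 48π.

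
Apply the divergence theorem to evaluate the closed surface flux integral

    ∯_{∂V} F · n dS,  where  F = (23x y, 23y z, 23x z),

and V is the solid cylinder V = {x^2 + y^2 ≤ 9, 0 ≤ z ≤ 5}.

By the divergence theorem,

    ∯_{∂V} F · n dS = ∭_V (∇ · F) dV.

Compute the divergence:
    ∇ · F = ∂F_x/∂x + ∂F_y/∂y + ∂F_z/∂z = 23y + 23z + 23x = 23x + 23y + 23z.

In cylindrical coordinates, x = r cos(θ), y = r sin(θ), z = z, dV = r dr dθ dz, with 0 ≤ r ≤ 3, 0 ≤ θ ≤ 2π, 0 ≤ z ≤ 5.

The integrand, after substitution and multiplying by the volume element, becomes (23sqrt(2)r sin(θ + π/4) + 23z) · r, so

    ∭_V (∇·F) dV = ∫_0^{2π} ∫_0^{3} ∫_0^{5} (23sqrt(2)r sin(θ + π/4) + 23z) · r dz dr dθ.

Inner (z from 0 to 5): 115r (2sqrt(2)r sin(θ + π/4) + 5)/2.
Middle (r from 0 to 3): 1035sqrt(2)sin(θ + π/4) + 5175/4.
Outer (θ from 0 to 2π): 5175π/2.

Therefore ∯_{∂V} F · n dS = 5175π/2.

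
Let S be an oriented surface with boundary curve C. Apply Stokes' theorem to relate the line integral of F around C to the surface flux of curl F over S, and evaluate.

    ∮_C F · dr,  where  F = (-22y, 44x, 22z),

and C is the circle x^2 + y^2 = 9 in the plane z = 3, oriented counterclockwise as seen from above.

Let S be the flat disk x^2 + y^2 ≤ 9 in the plane z = 3, with upward unit normal n̂ = ẑ. By Stokes' theorem,

    ∮_C F · dr = ∬_S (∇ × F) · n̂ dS = ∬_D (curl F)_z dA,

where D is the disk x^2 + y^2 ≤ 9.

Compute the curl of F = (-22y, 44x, 22z):
    (∇ × F)_x = ∂F_z/∂y - ∂F_y/∂z = 0,
    (∇ × F)_y = ∂F_x/∂z - ∂F_z/∂x = 0,
    (∇ × F)_z = ∂F_y/∂x - ∂F_x/∂y = 66.

On z = 3, (curl F)_z = 66.

Convert to polar (x = r cos θ, y = r sin θ, dA = r dr dθ); the integrand becomes 66, so

    ∬_D (curl F)_z dA = ∫_0^{2π} ∫_0^{3} (66) · r dr dθ.

Inner (r from 0 to 3): 297.
Outer (θ from 0 to 2π): 594π.

Therefore ∮_C F · dr = 594π.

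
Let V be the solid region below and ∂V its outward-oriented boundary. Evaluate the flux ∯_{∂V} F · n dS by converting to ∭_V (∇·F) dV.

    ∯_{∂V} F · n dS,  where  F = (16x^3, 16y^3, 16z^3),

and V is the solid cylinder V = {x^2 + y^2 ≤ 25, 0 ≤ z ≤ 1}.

By the divergence theorem,

    ∯_{∂V} F · n dS = ∭_V (∇ · F) dV.

Compute the divergence:
    ∇ · F = ∂F_x/∂x + ∂F_y/∂y + ∂F_z/∂z = 48x^2 + 48y^2 + 48z^2.

In cylindrical coordinates, x = r cos(θ), y = r sin(θ), z = z, dV = r dr dθ dz, with 0 ≤ r ≤ 5, 0 ≤ θ ≤ 2π, 0 ≤ z ≤ 1.

The integrand, after substitution and multiplying by the volume element, becomes (48r^2 + 48z^2) · r, so

    ∭_V (∇·F) dV = ∫_0^{2π} ∫_0^{5} ∫_0^{1} (48r^2 + 48z^2) · r dz dr dθ.

Inner (z from 0 to 1): 48r^3 + 16r.
Middle (r from 0 to 5): 7700.
Outer (θ from 0 to 2π): 15400π.

Therefore ∯_{∂V} F · n dS = 15400π.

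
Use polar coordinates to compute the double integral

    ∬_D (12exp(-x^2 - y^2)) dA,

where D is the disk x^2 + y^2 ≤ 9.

The region D is 0 ≤ r ≤ 3, 0 ≤ θ ≤ 2π in polar coordinates, where x = r cos(θ), y = r sin(θ), and dA = r dr dθ.

Under the substitution, the integrand becomes 12exp(-r^2), so

    ∬_D (12exp(-x^2 - y^2)) dA = ∫_{0}^{2π} ∫_{0}^{3} (12exp(-r^2)) · r dr dθ.

Inner integral (in r): ∫_{0}^{3} (12exp(-r^2)) · r dr = 6 - 6exp(-9).

Outer integral (in θ): ∫_{0}^{2π} (6 - 6exp(-9)) dθ = -12π exp(-9) + 12π.

Therefore ∬_D (12exp(-x^2 - y^2)) dA = -12π exp(-9) + 12π.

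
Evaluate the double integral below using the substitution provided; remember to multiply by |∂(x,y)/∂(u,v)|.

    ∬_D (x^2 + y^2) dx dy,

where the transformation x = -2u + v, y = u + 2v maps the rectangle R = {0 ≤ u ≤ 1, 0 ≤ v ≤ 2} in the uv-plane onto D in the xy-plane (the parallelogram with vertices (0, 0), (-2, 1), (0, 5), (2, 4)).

Compute the Jacobian determinant of (x, y) with respect to (u, v):

    ∂(x,y)/∂(u,v) = | -2  1 | = (-2)(2) - (1)(1) = -5.
                   | 1  2 |

Its absolute value is |J| = 5 (the area scaling factor).

Substituting x = -2u + v, y = u + 2v into the integrand,

    x^2 + y^2 → 5u^2 + 5v^2,

so the integral becomes

    ∬_R (5u^2 + 5v^2) · |J| du dv = ∫_0^1 ∫_0^2 (25u^2 + 25v^2) dv du.

Inner (v): 50u^2 + 200/3.
Outer (u): 250/3.

Therefore ∬_D (x^2 + y^2) dx dy = 250/3.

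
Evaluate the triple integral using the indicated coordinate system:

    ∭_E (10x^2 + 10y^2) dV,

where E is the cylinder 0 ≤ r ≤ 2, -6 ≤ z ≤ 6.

In cylindrical coordinates, x = r cos(θ), y = r sin(θ), z = z, and dV = r dr dθ dz.

The integrand becomes 10r^2, so

    ∭_E (10x^2 + 10y^2) dV = ∫_{0}^{2π} ∫_{0}^{2} ∫_{-6}^{6} (10r^2) · r dz dr dθ.

Inner (z): 120r^3.
Middle (r from 0 to 2): 480.
Outer (θ): 960π.

Therefore the triple integral equals 960π.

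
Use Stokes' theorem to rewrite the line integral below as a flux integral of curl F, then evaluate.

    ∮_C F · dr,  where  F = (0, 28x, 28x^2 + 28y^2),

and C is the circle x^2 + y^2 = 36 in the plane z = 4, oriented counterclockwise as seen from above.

Let S be the flat disk x^2 + y^2 ≤ 36 in the plane z = 4, with upward unit normal n̂ = ẑ. By Stokes' theorem,

    ∮_C F · dr = ∬_S (∇ × F) · n̂ dS = ∬_D (curl F)_z dA,

where D is the disk x^2 + y^2 ≤ 36.

Compute the curl of F = (0, 28x, 28x^2 + 28y^2):
    (∇ × F)_x = ∂F_z/∂y - ∂F_y/∂z = 56y,
    (∇ × F)_y = ∂F_x/∂z - ∂F_z/∂x = -56x,
    (∇ × F)_z = ∂F_y/∂x - ∂F_x/∂y = 28.

On z = 4, (curl F)_z = 28.

Convert to polar (x = r cos θ, y = r sin θ, dA = r dr dθ); the integrand becomes 28, so

    ∬_D (curl F)_z dA = ∫_0^{2π} ∫_0^{6} (28) · r dr dθ.

Inner (r from 0 to 6): 504.
Outer (θ from 0 to 2π): 1008π.

Therefore ∮_C F · dr = 1008π.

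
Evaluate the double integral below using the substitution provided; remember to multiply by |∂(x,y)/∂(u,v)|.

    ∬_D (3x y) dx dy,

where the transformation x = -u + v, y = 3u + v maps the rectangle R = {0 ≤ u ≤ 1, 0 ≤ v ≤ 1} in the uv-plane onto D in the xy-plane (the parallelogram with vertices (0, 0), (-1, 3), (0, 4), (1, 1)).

Compute the Jacobian determinant of (x, y) with respect to (u, v):

    ∂(x,y)/∂(u,v) = | -1  1 | = (-1)(1) - (1)(3) = -4.
                   | 3  1 |

Its absolute value is |J| = 4 (the area scaling factor).

Substituting x = -u + v, y = 3u + v into the integrand,

    3x y → -9u^2 + 6u v + 3v^2,

so the integral becomes

    ∬_R (-9u^2 + 6u v + 3v^2) · |J| du dv = ∫_0^1 ∫_0^1 (-36u^2 + 24u v + 12v^2) dv du.

Inner (v): -36u^2 + 12u + 4.
Outer (u): -2.

Therefore ∬_D (3x y) dx dy = -2.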